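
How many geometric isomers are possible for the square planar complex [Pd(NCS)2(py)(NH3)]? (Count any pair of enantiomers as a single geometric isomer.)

The distinct arrangements are (2 in all): NCS cis; NCS trans.

2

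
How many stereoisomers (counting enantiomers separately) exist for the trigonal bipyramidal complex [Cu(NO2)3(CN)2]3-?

3

A trigonal bipyramid has two axial and three equatorial sites, which are chemically inequivalent.
There are 3 geometric isomers: CN both axial; CN one axial, one equatorial; CN both equatorial.
Each arrangement has an internal mirror plane or centre of symmetry, so none is chiral.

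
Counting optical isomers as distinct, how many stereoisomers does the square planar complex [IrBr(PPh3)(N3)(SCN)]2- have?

3

A square has two trans pairs of vertices; adjacent vertices are cis.
Systematic placement gives 3 geometric isomers: (Br/PPh3 trans, N3/SCN trans); (Br/SCN trans, N3/PPh3 trans); (Br/N3 trans, PPh3/SCN trans).
Each arrangement has an internal mirror plane or centre of symmetry, so none is chiral.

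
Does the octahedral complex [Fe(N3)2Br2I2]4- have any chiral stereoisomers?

yes

The distinct arrangements are (5 in all): N3 trans, Br trans, I trans; N3 cis, Br trans, I cis; N3 trans, Br cis, I cis; N3 cis, Br cis, I cis (chiral); N3 cis, Br cis, I trans.
One of these lacks any improper symmetry element and so occurs as an enantiomeric pair, giving 5 + 1 = 6 stereoisomers in total.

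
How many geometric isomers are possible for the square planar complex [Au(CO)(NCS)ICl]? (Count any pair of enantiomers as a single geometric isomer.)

3

In a square planar complex each vertex has one trans partner and two cis neighbours.
The distinct arrangements are (3 in all): (CO/I trans, Cl/NCS trans); (CO/NCS trans, Cl/I trans); (CO/Cl trans, I/NCS trans).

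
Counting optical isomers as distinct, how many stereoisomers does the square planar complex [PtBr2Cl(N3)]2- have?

2

A square has two trans pairs of vertices; adjacent vertices are cis.
Systematic placement gives 2 geometric isomers: Br cis; Br trans.
Each arrangement has an internal mirror plane or centre of symmetry, so none is chiral.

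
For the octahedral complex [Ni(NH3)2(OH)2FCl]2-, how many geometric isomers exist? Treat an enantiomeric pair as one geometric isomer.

An octahedron has six vertices in three trans pairs; every non-trans pair is cis.
The distinct arrangements are (6 in all): NH3 trans, OH trans; NH3 cis, OH cis (3 arrangements, 2 chiral); NH3 cis, OH trans; NH3 trans, OH cis.

6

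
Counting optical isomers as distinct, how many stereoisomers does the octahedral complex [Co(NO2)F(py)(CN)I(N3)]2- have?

30

Exhaustive case analysis gives 15 geometric isomers.
Of these, 15 lack any improper symmetry element and so occur as enantiomeric pairs, giving 15 + 15 = 30 stereoisomers in total.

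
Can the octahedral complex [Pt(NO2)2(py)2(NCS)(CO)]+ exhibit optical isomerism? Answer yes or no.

An octahedron has six vertices in three trans pairs; every non-trans pair is cis.
There are 6 geometric isomers: NO2 trans, py trans; NO2 cis, py cis (3 arrangements, 2 chiral); NO2 cis, py trans; NO2 trans, py cis.
Of these, 2 lack any improper symmetry element and so occur as enantiomeric pairs, giving 6 + 2 = 8 stereoisomers in total.

yes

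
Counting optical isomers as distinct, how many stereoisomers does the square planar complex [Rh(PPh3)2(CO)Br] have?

Working through the distinct placements yields 2 geometric isomers: PPh3 cis; PPh3 trans.
Each arrangement has an internal mirror plane or centre of symmetry, so none is chiral.

2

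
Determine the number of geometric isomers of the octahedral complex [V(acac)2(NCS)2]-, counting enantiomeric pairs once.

The six octahedral sites form three mutually perpendicular trans pairs.
Each acac is bidentate and must span two cis positions.
The distinct arrangements are (2 in all): NCS trans; NCS cis (chiral).

2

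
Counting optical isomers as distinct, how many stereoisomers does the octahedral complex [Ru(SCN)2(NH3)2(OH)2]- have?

6

The six octahedral sites form three mutually perpendicular trans pairs.
Working through the distinct placements yields 5 geometric isomers: SCN trans, NH3 trans, OH trans; SCN cis, NH3 trans, OH cis; SCN trans, NH3 cis, OH cis; SCN cis, NH3 cis, OH cis (chiral); SCN cis, NH3 cis, OH trans.
One of these lacks any improper symmetry element and so occurs as an enantiomeric pair, giving 5 + 1 = 6 stereoisomers in total.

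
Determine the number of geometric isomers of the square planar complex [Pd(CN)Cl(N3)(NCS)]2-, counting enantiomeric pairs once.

In a square planar complex each vertex has one trans partner and two cis neighbours.
Systematic placement gives 3 geometric isomers: (CN/N3 trans, Cl/NCS trans); (CN/NCS trans, Cl/N3 trans); (CN/Cl trans, N3/NCS trans).

3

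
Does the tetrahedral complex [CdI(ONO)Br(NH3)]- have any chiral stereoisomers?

In a tetrahedral complex all four positions are equivalent and every pair of ligands is adjacent — there is no cis/trans distinction.
Only one geometric arrangement is possible; it has no improper symmetry element, so it exists as a pair of enantiomers (2 stereoisomers).

yes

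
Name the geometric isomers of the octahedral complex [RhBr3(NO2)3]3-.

fac and mer

There are 2 geometric isomers: Br mer; Br fac.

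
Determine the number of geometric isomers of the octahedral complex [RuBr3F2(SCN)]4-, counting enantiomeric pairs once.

3

An octahedron has six vertices in three trans pairs; every non-trans pair is cis.
Systematic placement gives 3 geometric isomers: Br mer, F cis; Br mer, F trans; Br fac, F cis.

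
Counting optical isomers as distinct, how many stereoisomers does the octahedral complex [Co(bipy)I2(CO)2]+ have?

4

In an octahedral complex each vertex has one trans partner and four cis neighbours.
Each bipy is bidentate and must span two cis positions.
There are 3 geometric isomers: I cis, CO trans; I cis, CO cis (chiral); I trans, CO cis.
One of these lacks any improper symmetry element and so occurs as an enantiomeric pair, giving 3 + 1 = 4 stereoisomers in total.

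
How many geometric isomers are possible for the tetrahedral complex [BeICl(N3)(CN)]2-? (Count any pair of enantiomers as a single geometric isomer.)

In a tetrahedral complex all four positions are equivalent and every pair of ligands is adjacent — there is no cis/trans distinction.
Only one geometric arrangement is possible; it has no improper symmetry element, so it exists as a pair of enantiomers (2 stereoisomers).

1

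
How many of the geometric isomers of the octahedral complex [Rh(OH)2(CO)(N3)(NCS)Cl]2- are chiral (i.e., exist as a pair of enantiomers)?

An octahedron has six vertices in three trans pairs; every non-trans pair is cis.
Exhaustive case analysis gives 9 geometric isomers.
Of these, 6 lack any improper symmetry element and so occur as enantiomeric pairs, giving 9 + 6 = 15 stereoisomers in total.

6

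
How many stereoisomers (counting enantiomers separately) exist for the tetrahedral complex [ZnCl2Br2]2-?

1

In a tetrahedral complex all four positions are equivalent and every pair of ligands is adjacent — there is no cis/trans distinction.
Only one geometric arrangement is possible.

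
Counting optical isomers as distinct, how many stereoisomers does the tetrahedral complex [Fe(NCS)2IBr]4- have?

1

Only one geometric arrangement is possible.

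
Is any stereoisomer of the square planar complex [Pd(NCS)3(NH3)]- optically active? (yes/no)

no

In a square planar complex each vertex has one trans partner and two cis neighbours.
Only one geometric arrangement is possible.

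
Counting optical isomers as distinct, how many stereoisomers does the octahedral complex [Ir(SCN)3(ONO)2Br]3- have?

3

In an octahedral complex each vertex has one trans partner and four cis neighbours.
There are 3 geometric isomers: SCN mer, ONO cis; SCN mer, ONO trans; SCN fac, ONO cis.
Each arrangement has an internal mirror plane or centre of symmetry, so none is chiral.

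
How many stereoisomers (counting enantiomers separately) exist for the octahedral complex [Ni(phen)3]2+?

In an octahedral complex each vertex has one trans partner and four cis neighbours.
Each phen is bidentate and must span two cis positions.
Only one geometric arrangement is possible; it has no improper symmetry element, so it exists as a pair of enantiomers (2 stereoisomers).

2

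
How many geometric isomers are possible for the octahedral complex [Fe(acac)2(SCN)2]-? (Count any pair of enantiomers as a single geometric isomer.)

In an octahedral complex each vertex has one trans partner and four cis neighbours.
Each acac is bidentate and must span two cis positions.
The distinct arrangements are (2 in all): SCN trans; SCN cis (chiral).

2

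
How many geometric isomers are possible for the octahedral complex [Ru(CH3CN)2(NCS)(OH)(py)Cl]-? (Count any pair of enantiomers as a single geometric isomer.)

The six octahedral sites form three mutually perpendicular trans pairs.
Placing the ligands in turn and identifying arrangements related by rotation or reflection leaves 9 distinct geometric isomers.

9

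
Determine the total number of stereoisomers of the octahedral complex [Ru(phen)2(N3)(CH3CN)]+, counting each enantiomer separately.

3

Each phen is bidentate and must span two cis positions.
Working through the distinct placements yields 2 geometric isomers: N3 and CH3CN mutually trans; N3 and CH3CN mutually cis (chiral).
One of these lacks any improper symmetry element and so occurs as an enantiomeric pair, giving 2 + 1 = 3 stereoisomers in total.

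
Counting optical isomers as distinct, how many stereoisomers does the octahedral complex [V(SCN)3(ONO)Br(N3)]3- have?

The distinct arrangements are (4 in all): SCN mer (3 arrangements); SCN fac (chiral).
One of these lacks any improper symmetry element and so occurs as an enantiomeric pair, giving 4 + 1 = 5 stereoisomers in total.

5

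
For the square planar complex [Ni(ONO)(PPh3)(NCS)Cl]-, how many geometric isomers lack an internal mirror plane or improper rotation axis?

In a square planar complex each vertex has one trans partner and two cis neighbours.
There are 3 geometric isomers: (Cl/ONO trans, NCS/PPh3 trans); (Cl/PPh3 trans, NCS/ONO trans); (Cl/NCS trans, ONO/PPh3 trans).
Each arrangement has an internal mirror plane or centre of symmetry, so none is chiral.

0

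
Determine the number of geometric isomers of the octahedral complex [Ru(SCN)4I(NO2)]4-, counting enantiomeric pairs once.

2

An octahedron has six vertices in three trans pairs; every non-trans pair is cis.
There are 2 geometric isomers: I and NO2 mutually trans; I and NO2 mutually cis.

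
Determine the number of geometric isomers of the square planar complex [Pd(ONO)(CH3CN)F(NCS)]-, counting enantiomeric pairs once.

There are 3 geometric isomers: (CH3CN/NCS trans, F/ONO trans); (CH3CN/ONO trans, F/NCS trans); (CH3CN/F trans, NCS/ONO trans).

3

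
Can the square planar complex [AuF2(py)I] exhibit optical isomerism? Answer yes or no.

no

A square has two trans pairs of vertices; adjacent vertices are cis.
Working through the distinct placements yields 2 geometric isomers: F cis; F trans.
Each arrangement has an internal mirror plane or centre of symmetry, so none is chiral.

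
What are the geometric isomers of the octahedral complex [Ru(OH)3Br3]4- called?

The six octahedral sites form three mutually perpendicular trans pairs.
Systematic placement gives 2 geometric isomers: OH mer; OH fac.

fac and mer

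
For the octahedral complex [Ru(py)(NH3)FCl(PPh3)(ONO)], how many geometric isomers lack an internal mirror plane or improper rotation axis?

The six octahedral sites form three mutually perpendicular trans pairs.
Placing the ligands in turn and identifying arrangements related by rotation or reflection leaves 15 distinct geometric isomers.
Of these, 15 lack any improper symmetry element and so occur as enantiomeric pairs, giving 15 + 15 = 30 stereoisomers in total.

15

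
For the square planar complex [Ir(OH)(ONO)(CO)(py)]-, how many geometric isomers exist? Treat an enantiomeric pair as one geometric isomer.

A square has two trans pairs of vertices; adjacent vertices are cis.
The distinct arrangements are (3 in all): (CO/ONO trans, OH/py trans); (CO/py trans, OH/ONO trans); (CO/OH trans, ONO/py trans).

3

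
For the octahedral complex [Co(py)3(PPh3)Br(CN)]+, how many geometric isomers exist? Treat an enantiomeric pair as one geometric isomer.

There are 4 geometric isomers: py mer (3 arrangements); py fac (chiral).

4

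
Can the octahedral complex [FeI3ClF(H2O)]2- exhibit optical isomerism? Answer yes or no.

In an octahedral complex each vertex has one trans partner and four cis neighbours.
Systematic placement gives 4 geometric isomers: I mer (3 arrangements); I fac (chiral).
One of these lacks any improper symmetry element and so occurs as an enantiomeric pair, giving 4 + 1 = 5 stereoisomers in total.

yes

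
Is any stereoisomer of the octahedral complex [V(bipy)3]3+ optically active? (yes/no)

In an octahedral complex each vertex has one trans partner and four cis neighbours.
Each bipy is bidentate and must span two cis positions.
Only one geometric arrangement is possible; it has no improper symmetry element, so it exists as a pair of enantiomers (2 stereoisomers).

yes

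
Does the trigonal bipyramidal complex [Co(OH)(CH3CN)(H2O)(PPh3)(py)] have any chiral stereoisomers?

yes

Placing the ligands in turn and identifying arrangements related by rotation or reflection leaves 10 distinct geometric isomers.
Of these, 10 lack any improper symmetry element and so occur as enantiomeric pairs, giving 10 + 10 = 20 stereoisomers in total.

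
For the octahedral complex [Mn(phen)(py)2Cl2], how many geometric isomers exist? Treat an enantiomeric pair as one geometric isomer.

Each phen is bidentate and must span two cis positions.
The distinct arrangements are (3 in all): py cis, Cl trans; py trans, Cl cis; py cis, Cl cis (chiral).

3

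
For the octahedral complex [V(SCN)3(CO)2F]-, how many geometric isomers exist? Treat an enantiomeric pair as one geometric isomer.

Working through the distinct placements yields 3 geometric isomers: SCN mer, CO trans; SCN mer, CO cis; SCN fac, CO cis.

3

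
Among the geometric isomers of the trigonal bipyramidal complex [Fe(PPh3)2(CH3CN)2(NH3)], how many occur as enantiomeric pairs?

1

In a trigonal bipyramid the two axial positions differ from the three equatorial ones.
Exhaustive case analysis gives 5 geometric isomers.
One of these lacks any improper symmetry element and so occurs as an enantiomeric pair, giving 5 + 1 = 6 stereoisomers in total.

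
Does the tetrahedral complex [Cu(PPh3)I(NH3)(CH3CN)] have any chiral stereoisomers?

yes

Only one geometric arrangement is possible; it has no improper symmetry element, so it exists as a pair of enantiomers (2 stereoisomers).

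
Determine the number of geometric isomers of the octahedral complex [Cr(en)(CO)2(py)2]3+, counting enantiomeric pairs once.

3

An octahedron has six vertices in three trans pairs; every non-trans pair is cis.
Each en is bidentate and must span two cis positions.
The distinct arrangements are (3 in all): CO trans, py cis; CO cis, py trans; CO cis, py cis (chiral).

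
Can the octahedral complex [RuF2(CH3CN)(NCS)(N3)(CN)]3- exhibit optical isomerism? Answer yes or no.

An octahedron has six vertices in three trans pairs; every non-trans pair is cis.
Systematic enumeration (placing each ligand type in turn and discarding arrangements equivalent by rotation or reflection) gives 9 geometric isomers.
Of these, 6 lack any improper symmetry element and so occur as enantiomeric pairs, giving 9 + 6 = 15 stereoisomers in total.

yes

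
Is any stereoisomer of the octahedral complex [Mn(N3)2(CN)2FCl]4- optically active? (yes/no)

yes

An octahedron has six vertices in three trans pairs; every non-trans pair is cis.
There are 6 geometric isomers: N3 trans, CN trans; N3 cis, CN trans; N3 trans, CN cis; N3 cis, CN cis (3 arrangements, 2 chiral).
Of these, 2 lack any improper symmetry element and so occur as enantiomeric pairs, giving 6 + 2 = 8 stereoisomers in total.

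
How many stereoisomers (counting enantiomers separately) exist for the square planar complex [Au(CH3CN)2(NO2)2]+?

2

A square has two trans pairs of vertices; adjacent vertices are cis.
Systematic placement gives 2 geometric isomers: CH3CN cis; CH3CN trans.
Each arrangement has an internal mirror plane or centre of symmetry, so none is chiral.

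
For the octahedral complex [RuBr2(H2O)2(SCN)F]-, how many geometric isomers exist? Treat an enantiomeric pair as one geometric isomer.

The six octahedral sites form three mutually perpendicular trans pairs.
The distinct arrangements are (6 in all): Br trans, H2O cis; Br trans, H2O trans; Br cis, H2O cis (3 arrangements, 2 chiral); Br cis, H2O trans.

6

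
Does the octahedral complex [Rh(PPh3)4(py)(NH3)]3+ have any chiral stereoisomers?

no

The distinct arrangements are (2 in all): py and NH3 mutually cis; py and NH3 mutually trans.
Each arrangement has an internal mirror plane or centre of symmetry, so none is chiral.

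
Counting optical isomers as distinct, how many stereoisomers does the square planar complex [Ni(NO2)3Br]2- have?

1

Only one geometric arrangement is possible.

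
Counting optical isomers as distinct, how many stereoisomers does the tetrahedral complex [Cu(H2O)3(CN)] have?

All four vertices of a tetrahedron are equivalent and mutually adjacent, so cis/trans isomerism cannot arise.
Only one geometric arrangement is possible.

1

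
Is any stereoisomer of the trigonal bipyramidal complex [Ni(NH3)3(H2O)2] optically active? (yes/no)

no

In a trigonal bipyramid the two axial positions differ from the three equatorial ones.
Systematic placement gives 3 geometric isomers: H2O both axial; H2O one axial, one equatorial; H2O both equatorial.
Each arrangement has an internal mirror plane or centre of symmetry, so none is chiral.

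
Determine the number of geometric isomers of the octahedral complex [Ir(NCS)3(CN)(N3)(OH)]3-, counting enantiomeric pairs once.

4

Working through the distinct placements yields 4 geometric isomers: NCS mer (3 arrangements); NCS fac (chiral).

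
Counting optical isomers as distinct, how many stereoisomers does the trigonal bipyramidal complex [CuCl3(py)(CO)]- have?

A trigonal bipyramid has two axial and three equatorial sites, which are chemically inequivalent.
Systematic placement gives 4 geometric isomers: py equatorial, CO axial; py axial, CO axial; py equatorial, CO equatorial; py axial, CO equatorial.
Each arrangement has an internal mirror plane or centre of symmetry, so none is chiral.

4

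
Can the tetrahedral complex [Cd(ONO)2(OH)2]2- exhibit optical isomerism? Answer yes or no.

All four vertices of a tetrahedron are equivalent and mutually adjacent, so cis/trans isomerism cannot arise.
Only one geometric arrangement is possible.

no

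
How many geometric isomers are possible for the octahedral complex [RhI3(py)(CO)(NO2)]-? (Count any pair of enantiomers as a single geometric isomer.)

In an octahedral complex each vertex has one trans partner and four cis neighbours.
Systematic placement gives 4 geometric isomers: I mer (3 arrangements); I fac (chiral).

4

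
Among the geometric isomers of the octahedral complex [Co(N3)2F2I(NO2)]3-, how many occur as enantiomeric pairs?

In an octahedral complex each vertex has one trans partner and four cis neighbours.
The distinct arrangements are (6 in all): N3 cis, F trans; N3 trans, F trans; N3 cis, F cis (3 arrangements, 2 chiral); N3 trans, F cis.
Of these, 2 lack any improper symmetry element and so occur as enantiomeric pairs, giving 6 + 2 = 8 stereoisomers in total.

2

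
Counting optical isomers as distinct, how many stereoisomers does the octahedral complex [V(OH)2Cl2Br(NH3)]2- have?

8

Systematic placement gives 6 geometric isomers: OH trans, Cl cis; OH cis, Cl cis (3 arrangements, 2 chiral); OH trans, Cl trans; OH cis, Cl trans.
Of these, 2 lack any improper symmetry element and so occur as enantiomeric pairs, giving 6 + 2 = 8 stereoisomers in total.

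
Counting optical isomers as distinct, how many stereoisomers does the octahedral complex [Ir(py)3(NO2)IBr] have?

5

The distinct arrangements are (4 in all): py mer (3 arrangements); py fac (chiral).
One of these lacks any improper symmetry element and so occurs as an enantiomeric pair, giving 4 + 1 = 5 stereoisomers in total.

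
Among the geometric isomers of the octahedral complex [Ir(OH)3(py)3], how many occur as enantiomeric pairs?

0

There are 2 geometric isomers: OH mer; OH fac.
Each arrangement has an internal mirror plane or centre of symmetry, so none is chiral.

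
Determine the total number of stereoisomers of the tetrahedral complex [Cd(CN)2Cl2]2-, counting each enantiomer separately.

In a tetrahedral complex all four positions are equivalent and every pair of ligands is adjacent — there is no cis/trans distinction.
Only one geometric arrangement is possible.

1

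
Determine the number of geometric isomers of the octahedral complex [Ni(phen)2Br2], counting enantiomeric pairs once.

2

An octahedron has six vertices in three trans pairs; every non-trans pair is cis.
Each phen is bidentate and must span two cis positions.
Working through the distinct placements yields 2 geometric isomers: Br trans; Br cis (chiral).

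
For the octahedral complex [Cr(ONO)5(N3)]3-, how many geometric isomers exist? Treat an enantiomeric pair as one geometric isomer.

Only one geometric arrangement is possible.

1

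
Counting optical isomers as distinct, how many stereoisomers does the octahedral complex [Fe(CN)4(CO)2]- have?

2

The six octahedral sites form three mutually perpendicular trans pairs.
The distinct arrangements are (2 in all): CO trans; CO cis.
Each arrangement has an internal mirror plane or centre of symmetry, so none is chiral.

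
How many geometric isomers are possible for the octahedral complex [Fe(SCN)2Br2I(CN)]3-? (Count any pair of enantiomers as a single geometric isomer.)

6

The six octahedral sites form three mutually perpendicular trans pairs.
Systematic placement gives 6 geometric isomers: SCN trans, Br trans; SCN cis, Br trans; SCN trans, Br cis; SCN cis, Br cis (3 arrangements, 2 chiral).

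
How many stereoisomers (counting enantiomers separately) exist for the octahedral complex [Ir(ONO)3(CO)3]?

2

In an octahedral complex each vertex has one trans partner and four cis neighbours.
Working through the distinct placements yields 2 geometric isomers: ONO mer; ONO fac.
Each arrangement has an internal mirror plane or centre of symmetry, so none is chiral.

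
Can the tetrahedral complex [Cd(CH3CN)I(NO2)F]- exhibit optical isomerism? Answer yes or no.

In a tetrahedral complex all four positions are equivalent and every pair of ligands is adjacent — there is no cis/trans distinction.
Only one geometric arrangement is possible; it has no improper symmetry element, so it exists as a pair of enantiomers (2 stereoisomers).

yes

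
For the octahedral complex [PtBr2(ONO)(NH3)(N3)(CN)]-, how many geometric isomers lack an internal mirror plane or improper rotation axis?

The six octahedral sites form three mutually perpendicular trans pairs.
Systematic enumeration (placing each ligand type in turn and discarding arrangements equivalent by rotation or reflection) gives 9 geometric isomers.
Of these, 6 lack any improper symmetry element and so occur as enantiomeric pairs, giving 9 + 6 = 15 stereoisomers in total.

6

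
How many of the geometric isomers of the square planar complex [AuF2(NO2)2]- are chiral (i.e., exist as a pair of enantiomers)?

In a square planar complex each vertex has one trans partner and two cis neighbours.
Systematic placement gives 2 geometric isomers: F cis; F trans.
Each arrangement has an internal mirror plane or centre of symmetry, so none is chiral.

0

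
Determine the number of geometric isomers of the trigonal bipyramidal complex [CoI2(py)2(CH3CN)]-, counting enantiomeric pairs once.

A trigonal bipyramid has two axial and three equatorial sites, which are chemically inequivalent.
Systematic enumeration (placing each ligand type in turn and discarding arrangements equivalent by rotation or reflection) gives 5 geometric isomers.

5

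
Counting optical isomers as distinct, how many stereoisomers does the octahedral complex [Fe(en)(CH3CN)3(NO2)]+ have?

2

An octahedron has six vertices in three trans pairs; every non-trans pair is cis.
Each en is bidentate and must span two cis positions.
Systematic placement gives 2 geometric isomers: CH3CN mer; CH3CN fac.
Each arrangement has an internal mirror plane or centre of symmetry, so none is chiral.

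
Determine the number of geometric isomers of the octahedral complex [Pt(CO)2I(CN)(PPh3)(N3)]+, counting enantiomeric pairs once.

The six octahedral sites form three mutually perpendicular trans pairs.
Exhaustive case analysis gives 9 geometric isomers.

9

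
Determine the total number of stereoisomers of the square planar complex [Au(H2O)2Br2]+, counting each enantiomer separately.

2

A square has two trans pairs of vertices; adjacent vertices are cis.
Systematic placement gives 2 geometric isomers: H2O cis; H2O trans.
Each arrangement has an internal mirror plane or centre of symmetry, so none is chiral.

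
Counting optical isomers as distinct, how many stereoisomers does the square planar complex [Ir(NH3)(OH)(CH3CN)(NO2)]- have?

A square has two trans pairs of vertices; adjacent vertices are cis.
Working through the distinct placements yields 3 geometric isomers: (CH3CN/NO2 trans, NH3/OH trans); (CH3CN/OH trans, NH3/NO2 trans); (CH3CN/NH3 trans, NO2/OH trans).
Each arrangement has an internal mirror plane or centre of symmetry, so none is chiral.

3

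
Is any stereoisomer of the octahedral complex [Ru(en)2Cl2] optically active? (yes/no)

yes

An octahedron has six vertices in three trans pairs; every non-trans pair is cis.
Each en is bidentate and must span two cis positions.
Systematic placement gives 2 geometric isomers: Cl trans; Cl cis (chiral).
One of these lacks any improper symmetry element and so occurs as an enantiomeric pair, giving 2 + 1 = 3 stereoisomers in total.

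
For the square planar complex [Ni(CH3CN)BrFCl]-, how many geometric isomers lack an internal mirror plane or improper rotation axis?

0

A square has two trans pairs of vertices; adjacent vertices are cis.
Systematic placement gives 3 geometric isomers: (Br/Cl trans, CH3CN/F trans); (Br/F trans, CH3CN/Cl trans); (Br/CH3CN trans, Cl/F trans).
Each arrangement has an internal mirror plane or centre of symmetry, so none is chiral.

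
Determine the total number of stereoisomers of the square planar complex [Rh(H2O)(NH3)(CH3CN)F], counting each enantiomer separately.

3

In a square planar complex each vertex has one trans partner and two cis neighbours.
There are 3 geometric isomers: (CH3CN/H2O trans, F/NH3 trans); (CH3CN/NH3 trans, F/H2O trans); (CH3CN/F trans, H2O/NH3 trans).
Each arrangement has an internal mirror plane or centre of symmetry, so none is chiral.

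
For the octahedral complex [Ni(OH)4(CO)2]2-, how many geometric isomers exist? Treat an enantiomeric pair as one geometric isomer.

2

In an octahedral complex each vertex has one trans partner and four cis neighbours.
Working through the distinct placements yields 2 geometric isomers: CO trans; CO cis.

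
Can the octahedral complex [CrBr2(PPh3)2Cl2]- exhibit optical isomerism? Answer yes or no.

yes

The six octahedral sites form three mutually perpendicular trans pairs.
The distinct arrangements are (5 in all): Br trans, PPh3 trans, Cl trans; Br trans, PPh3 cis, Cl cis; Br cis, PPh3 trans, Cl cis; Br cis, PPh3 cis, Cl cis (chiral); Br cis, PPh3 cis, Cl trans.
One of these lacks any improper symmetry element and so occurs as an enantiomeric pair, giving 5 + 1 = 6 stereoisomers in total.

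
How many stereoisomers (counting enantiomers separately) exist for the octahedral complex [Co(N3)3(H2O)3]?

2

An octahedron has six vertices in three trans pairs; every non-trans pair is cis.
Working through the distinct placements yields 2 geometric isomers: N3 mer; N3 fac.
Each arrangement has an internal mirror plane or centre of symmetry, so none is chiral.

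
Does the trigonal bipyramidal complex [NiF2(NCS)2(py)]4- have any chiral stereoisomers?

yes

A trigonal bipyramid has two axial and three equatorial sites, which are chemically inequivalent.
Placing the ligands in turn and identifying arrangements related by rotation or reflection leaves 5 distinct geometric isomers.
One of these lacks any improper symmetry element and so occurs as an enantiomeric pair, giving 5 + 1 = 6 stereoisomers in total.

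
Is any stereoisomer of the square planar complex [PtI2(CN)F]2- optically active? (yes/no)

no

In a square planar complex each vertex has one trans partner and two cis neighbours.
Working through the distinct placements yields 2 geometric isomers: I cis; I trans.
Each arrangement has an internal mirror plane or centre of symmetry, so none is chiral.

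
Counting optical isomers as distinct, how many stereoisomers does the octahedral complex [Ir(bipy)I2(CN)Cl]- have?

6

Each bipy is bidentate and must span two cis positions.
There are 4 geometric isomers: I cis (3 arrangements, 2 chiral); I trans.
Of these, 2 lack any improper symmetry element and so occur as enantiomeric pairs, giving 4 + 2 = 6 stereoisomers in total.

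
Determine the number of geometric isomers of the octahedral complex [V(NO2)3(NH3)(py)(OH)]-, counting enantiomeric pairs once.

4

In an octahedral complex each vertex has one trans partner and four cis neighbours.
The distinct arrangements are (4 in all): NO2 mer (3 arrangements); NO2 fac (chiral).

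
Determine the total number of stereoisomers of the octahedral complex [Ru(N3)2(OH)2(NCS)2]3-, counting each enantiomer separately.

6

There are 5 geometric isomers: N3 trans, OH trans, NCS trans; N3 trans, OH cis, NCS cis; N3 cis, OH trans, NCS cis; N3 cis, OH cis, NCS cis (chiral); N3 cis, OH cis, NCS trans.
One of these lacks any improper symmetry element and so occurs as an enantiomeric pair, giving 5 + 1 = 6 stereoisomers in total.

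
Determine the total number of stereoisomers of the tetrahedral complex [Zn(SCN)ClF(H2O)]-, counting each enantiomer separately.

All four vertices of a tetrahedron are equivalent and mutually adjacent, so cis/trans isomerism cannot arise.
Only one geometric arrangement is possible; it has no improper symmetry element, so it exists as a pair of enantiomers (2 stereoisomers).

2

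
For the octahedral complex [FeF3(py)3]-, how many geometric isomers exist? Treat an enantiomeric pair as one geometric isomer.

An octahedron has six vertices in three trans pairs; every non-trans pair is cis.
Systematic placement gives 2 geometric isomers: F mer; F fac.

2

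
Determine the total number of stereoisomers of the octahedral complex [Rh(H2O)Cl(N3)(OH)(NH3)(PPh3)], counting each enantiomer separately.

30

An octahedron has six vertices in three trans pairs; every non-trans pair is cis.
Exhaustive case analysis gives 15 geometric isomers.
Of these, 15 lack any improper symmetry element and so occur as enantiomeric pairs, giving 15 + 15 = 30 stereoisomers in total.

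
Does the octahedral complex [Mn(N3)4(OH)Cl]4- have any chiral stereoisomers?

no

There are 2 geometric isomers: OH and Cl mutually cis; OH and Cl mutually trans.
Each arrangement has an internal mirror plane or centre of symmetry, so none is chiral.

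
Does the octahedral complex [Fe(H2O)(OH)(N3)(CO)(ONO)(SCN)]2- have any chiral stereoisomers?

An octahedron has six vertices in three trans pairs; every non-trans pair is cis.
Exhaustive case analysis gives 15 geometric isomers.
Of these, 15 lack any improper symmetry element and so occur as enantiomeric pairs, giving 15 + 15 = 30 stereoisomers in total.

yes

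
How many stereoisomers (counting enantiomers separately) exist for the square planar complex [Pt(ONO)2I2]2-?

2

Systematic placement gives 2 geometric isomers: ONO cis; ONO trans.
Each arrangement has an internal mirror plane or centre of symmetry, so none is chiral.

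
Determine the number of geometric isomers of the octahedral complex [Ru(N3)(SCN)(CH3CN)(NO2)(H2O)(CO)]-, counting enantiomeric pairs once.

15

In an octahedral complex each vertex has one trans partner and four cis neighbours.
Placing the ligands in turn and identifying arrangements related by rotation or reflection leaves 15 distinct geometric isomers.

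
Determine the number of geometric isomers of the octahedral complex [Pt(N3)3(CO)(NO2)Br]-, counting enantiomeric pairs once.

4

The six octahedral sites form three mutually perpendicular trans pairs.
Systematic placement gives 4 geometric isomers: N3 mer (3 arrangements); N3 fac (chiral).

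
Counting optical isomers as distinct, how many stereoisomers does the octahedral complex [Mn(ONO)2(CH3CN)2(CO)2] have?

An octahedron has six vertices in three trans pairs; every non-trans pair is cis.
There are 5 geometric isomers: ONO trans, CH3CN trans, CO trans; ONO cis, CH3CN trans, CO cis; ONO trans, CH3CN cis, CO cis; ONO cis, CH3CN cis, CO cis (chiral); ONO cis, CH3CN cis, CO trans.
One of these lacks any improper symmetry element and so occurs as an enantiomeric pair, giving 5 + 1 = 6 stereoisomers in total.

6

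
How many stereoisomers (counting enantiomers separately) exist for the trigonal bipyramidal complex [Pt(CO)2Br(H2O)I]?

Systematic enumeration (placing each ligand type in turn and discarding arrangements equivalent by rotation or reflection) gives 7 geometric isomers.
Of these, 3 lack any improper symmetry element and so occur as enantiomeric pairs, giving 7 + 3 = 10 stereoisomers in total.

10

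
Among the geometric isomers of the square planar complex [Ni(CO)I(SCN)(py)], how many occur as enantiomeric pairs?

In a square planar complex each vertex has one trans partner and two cis neighbours.
There are 3 geometric isomers: (CO/SCN trans, I/py trans); (CO/py trans, I/SCN trans); (CO/I trans, SCN/py trans).
Each arrangement has an internal mirror plane or centre of symmetry, so none is chiral.

0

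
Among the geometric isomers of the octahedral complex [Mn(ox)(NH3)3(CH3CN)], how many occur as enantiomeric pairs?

0

The six octahedral sites form three mutually perpendicular trans pairs.
Each ox is bidentate and must span two cis positions.
Working through the distinct placements yields 2 geometric isomers: NH3 fac; NH3 mer.
Each arrangement has an internal mirror plane or centre of symmetry, so none is chiral.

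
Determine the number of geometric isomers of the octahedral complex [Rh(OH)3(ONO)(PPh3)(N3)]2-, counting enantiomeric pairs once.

The six octahedral sites form three mutually perpendicular trans pairs.
There are 4 geometric isomers: OH mer (3 arrangements); OH fac (chiral).

4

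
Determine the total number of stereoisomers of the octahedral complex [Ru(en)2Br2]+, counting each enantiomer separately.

3

The six octahedral sites form three mutually perpendicular trans pairs.
Each en is bidentate and must span two cis positions.
The distinct arrangements are (2 in all): Br trans; Br cis (chiral).
One of these lacks any improper symmetry element and so occurs as an enantiomeric pair, giving 2 + 1 = 3 stereoisomers in total.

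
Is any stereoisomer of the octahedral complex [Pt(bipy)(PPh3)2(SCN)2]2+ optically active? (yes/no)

Each bipy is bidentate and must span two cis positions.
The distinct arrangements are (3 in all): PPh3 trans, SCN cis; PPh3 cis, SCN cis (chiral); PPh3 cis, SCN trans.
One of these lacks any improper symmetry element and so occurs as an enantiomeric pair, giving 3 + 1 = 4 stereoisomers in total.

yes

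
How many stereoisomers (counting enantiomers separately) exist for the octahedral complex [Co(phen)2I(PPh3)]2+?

In an octahedral complex each vertex has one trans partner and four cis neighbours.
Each phen is bidentate and must span two cis positions.
Systematic placement gives 2 geometric isomers: I and PPh3 mutually trans; I and PPh3 mutually cis (chiral).
One of these lacks any improper symmetry element and so occurs as an enantiomeric pair, giving 2 + 1 = 3 stereoisomers in total.

3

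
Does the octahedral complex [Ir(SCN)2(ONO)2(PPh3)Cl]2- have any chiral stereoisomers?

The six octahedral sites form three mutually perpendicular trans pairs.
The distinct arrangements are (6 in all): SCN trans, ONO cis; SCN cis, ONO cis (3 arrangements, 2 chiral); SCN trans, ONO trans; SCN cis, ONO trans.
Of these, 2 lack any improper symmetry element and so occur as enantiomeric pairs, giving 6 + 2 = 8 stereoisomers in total.

yes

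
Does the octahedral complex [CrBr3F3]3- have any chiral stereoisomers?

no

An octahedron has six vertices in three trans pairs; every non-trans pair is cis.
Working through the distinct placements yields 2 geometric isomers: Br mer; Br fac.
Each arrangement has an internal mirror plane or centre of symmetry, so none is chiral.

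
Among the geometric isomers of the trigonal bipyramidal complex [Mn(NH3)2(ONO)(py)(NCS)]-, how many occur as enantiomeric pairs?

A trigonal bipyramid has two axial and three equatorial sites, which are chemically inequivalent.
Exhaustive case analysis gives 7 geometric isomers.
Of these, 3 lack any improper symmetry element and so occur as enantiomeric pairs, giving 7 + 3 = 10 stereoisomers in total.

3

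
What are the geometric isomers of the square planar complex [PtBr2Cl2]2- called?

In a square planar complex each vertex has one trans partner and two cis neighbours.
Working through the distinct placements yields 2 geometric isomers: Br cis; Br trans.

cis and trans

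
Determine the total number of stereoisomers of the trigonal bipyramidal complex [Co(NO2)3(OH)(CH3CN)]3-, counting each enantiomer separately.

Systematic placement gives 4 geometric isomers: OH equatorial, CH3CN axial; OH axial, CH3CN axial; OH equatorial, CH3CN equatorial; OH axial, CH3CN equatorial.
Each arrangement has an internal mirror plane or centre of symmetry, so none is chiral.

4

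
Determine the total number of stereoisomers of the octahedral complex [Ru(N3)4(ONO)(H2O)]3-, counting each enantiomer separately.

2

Systematic placement gives 2 geometric isomers: ONO and H2O mutually cis; ONO and H2O mutually trans.
Each arrangement has an internal mirror plane or centre of symmetry, so none is chiral.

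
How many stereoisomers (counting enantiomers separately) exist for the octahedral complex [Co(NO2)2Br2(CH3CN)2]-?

6

Working through the distinct placements yields 5 geometric isomers: NO2 trans, Br trans, CH3CN trans; NO2 cis, Br trans, CH3CN cis; NO2 trans, Br cis, CH3CN cis; NO2 cis, Br cis, CH3CN cis (chiral); NO2 cis, Br cis, CH3CN trans.
One of these lacks any improper symmetry element and so occurs as an enantiomeric pair, giving 5 + 1 = 6 stereoisomers in total.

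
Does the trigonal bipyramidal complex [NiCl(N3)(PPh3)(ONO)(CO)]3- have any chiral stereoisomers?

Exhaustive case analysis gives 10 geometric isomers.
Of these, 10 lack any improper symmetry element and so occur as enantiomeric pairs, giving 10 + 10 = 20 stereoisomers in total.

yes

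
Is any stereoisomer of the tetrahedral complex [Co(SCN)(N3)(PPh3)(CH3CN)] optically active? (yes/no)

All four vertices of a tetrahedron are equivalent and mutually adjacent, so cis/trans isomerism cannot arise.
Only one geometric arrangement is possible; it has no improper symmetry element, so it exists as a pair of enantiomers (2 stereoisomers).

yes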